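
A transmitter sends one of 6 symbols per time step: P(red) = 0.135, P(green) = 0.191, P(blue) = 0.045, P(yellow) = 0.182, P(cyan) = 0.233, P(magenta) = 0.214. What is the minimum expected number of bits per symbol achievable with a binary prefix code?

Repeatedly combine the two least-probable nodes; the expected code length is the sum of the merged weights.
merge 9/200 + 27/200 → 9/50
merge 9/50 + 91/500 → 181/500
merge 191/1000 + 107/500 → 81/200
merge 233/1000 + 181/500 → 119/200
merge 81/200 + 119/200 → 1
L = 9/50 + 181/500 + 81/200 + 119/200 + 1 = 1271/500 = 2.542 bits/symbol.

2.542 bits/symbol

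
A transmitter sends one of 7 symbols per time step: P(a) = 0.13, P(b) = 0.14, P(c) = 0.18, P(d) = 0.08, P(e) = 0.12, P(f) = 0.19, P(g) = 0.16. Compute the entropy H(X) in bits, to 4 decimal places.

2.7619 bits

H = −Σ pᵢ log₂ pᵢ.
−0.13·log₂(0.13) = 0.3826
−0.14·log₂(0.14) = 0.3971
−0.18·log₂(0.18) = 0.4453
−0.08·log₂(0.08) = 0.2915
−0.12·log₂(0.12) = 0.3671
−0.19·log₂(0.19) = 0.4552
−0.16·log₂(0.16) = 0.4230
Sum ≈ 2.7619 → 2.7619 bits.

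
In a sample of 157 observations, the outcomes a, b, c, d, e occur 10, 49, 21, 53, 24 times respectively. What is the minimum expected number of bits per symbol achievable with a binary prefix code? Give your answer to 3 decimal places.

Probabilities are the counts divided by 157.
Repeatedly combine the two least-probable nodes; the expected code length is the sum of the merged weights.
merge 10/157 + 21/157 → 31/157
merge 24/157 + 31/157 → 55/157
merge 49/157 + 53/157 → 102/157
merge 55/157 + 102/157 → 1
L = 31/157 + 55/157 + 102/157 + 1 = 345/157 ≈ 2.197 bits/symbol.

2.197 bits/symbol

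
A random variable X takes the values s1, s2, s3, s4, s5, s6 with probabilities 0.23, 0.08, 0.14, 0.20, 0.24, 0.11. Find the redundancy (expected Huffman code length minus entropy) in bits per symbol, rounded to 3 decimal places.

0.035 bits

Entropy H = −Σ p log₂ p ≈ 2.4851 bits.
Huffman merges: 2/25+11/100→19/100; 7/50+19/100→33/100; 1/5+23/100→43/100; 6/25+33/100→57/100; 43/100+57/100→1. L = 63/25 ≈ 2.5200.
L − H = 2.5200 − 2.4851 = 0.035 bits.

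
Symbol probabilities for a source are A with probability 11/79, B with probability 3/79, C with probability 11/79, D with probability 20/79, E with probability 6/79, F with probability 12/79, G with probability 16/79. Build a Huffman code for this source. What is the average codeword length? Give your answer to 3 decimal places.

Repeatedly combine the two least-probable nodes; the expected code length is the sum of the merged weights.
merge 3/79 + 6/79 → 9/79
merge 9/79 + 11/79 → 20/79
merge 11/79 + 12/79 → 23/79
merge 16/79 + 20/79 → 36/79
merge 20/79 + 23/79 → 43/79
merge 36/79 + 43/79 → 1
L = 9/79 + 20/79 + 23/79 + 36/79 + 43/79 + 1 = 210/79 ≈ 2.658 bits/symbol.

2.658 bits/symbol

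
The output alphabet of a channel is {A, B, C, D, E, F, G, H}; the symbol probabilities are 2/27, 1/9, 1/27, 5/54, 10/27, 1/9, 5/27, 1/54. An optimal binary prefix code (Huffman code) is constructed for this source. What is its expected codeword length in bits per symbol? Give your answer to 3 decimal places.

2.630 bits/symbol

Repeatedly combine the two least-probable nodes; the expected code length is the sum of the merged weights.
merge 1/54 + 1/27 → 1/18
merge 1/18 + 2/27 → 7/54
merge 5/54 + 1/9 → 11/54
merge 1/9 + 7/54 → 13/54
merge 5/27 + 11/54 → 7/18
merge 13/54 + 10/27 → 11/18
merge 7/18 + 11/18 → 1
L = 1/18 + 7/54 + 11/54 + 13/54 + 7/18 + 11/18 + 1 = 71/27 ≈ 2.630 bits/symbol.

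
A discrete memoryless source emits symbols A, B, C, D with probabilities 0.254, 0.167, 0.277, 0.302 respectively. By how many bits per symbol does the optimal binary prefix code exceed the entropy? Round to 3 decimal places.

0.032 bits

Entropy H = −Σ p log₂ p ≈ 1.9681 bits.
Huffman merges: 167/1000+127/500→421/1000; 277/1000+151/500→579/1000; 421/1000+579/1000→1. L = 2 ≈ 2.0000.
L − H = 2.0000 − 1.9681 = 0.032 bits.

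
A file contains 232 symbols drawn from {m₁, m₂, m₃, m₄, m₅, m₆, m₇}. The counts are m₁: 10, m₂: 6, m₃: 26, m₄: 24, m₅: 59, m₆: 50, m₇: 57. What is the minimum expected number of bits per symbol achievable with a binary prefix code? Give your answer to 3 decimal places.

Probabilities are the counts divided by 232.
Repeatedly combine the two least-probable nodes; the expected code length is the sum of the merged weights.
merge 3/116 + 5/116 → 2/29
merge 2/29 + 3/29 → 5/29
merge 13/116 + 5/29 → 33/116
merge 25/116 + 57/232 → 107/232
merge 59/232 + 33/116 → 125/232
merge 107/232 + 125/232 → 1
L = 2/29 + 5/29 + 33/116 + 107/232 + 125/232 + 1 = 293/116 ≈ 2.526 bits/symbol.

2.526 bits/symbol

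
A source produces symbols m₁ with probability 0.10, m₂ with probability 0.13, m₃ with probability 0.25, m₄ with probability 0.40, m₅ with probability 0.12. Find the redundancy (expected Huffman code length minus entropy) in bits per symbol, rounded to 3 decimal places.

0.059 bits

Entropy H = −Σ p log₂ p ≈ 2.1107 bits.
Huffman merges: 1/10+3/25→11/50; 13/100+11/50→7/20; 1/4+7/20→3/5; 2/5+3/5→1. L = 217/100 ≈ 2.1700.
L − H = 2.1700 − 2.1107 = 0.059 bits.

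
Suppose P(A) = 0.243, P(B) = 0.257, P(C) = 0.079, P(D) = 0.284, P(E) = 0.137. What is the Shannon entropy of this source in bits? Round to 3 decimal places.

H = −Σ pᵢ log₂ pᵢ.
−0.243·log₂(0.243) = 0.4960
−0.257·log₂(0.257) = 0.5038
−0.079·log₂(0.079) = 0.2893
−0.284·log₂(0.284) = 0.5158
−0.137·log₂(0.137) = 0.3929
Sum ≈ 2.1977 → 2.198 bits.

2.198 bits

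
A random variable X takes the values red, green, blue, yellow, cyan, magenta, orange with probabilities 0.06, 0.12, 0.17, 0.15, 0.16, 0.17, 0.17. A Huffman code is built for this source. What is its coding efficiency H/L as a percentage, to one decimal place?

Entropy H = −Σ p log₂ p ≈ 2.7479 bits.
Huffman merges: 3/50+3/25→9/50; 3/20+4/25→31/100; 17/100+17/100→17/50; 17/100+9/50→7/20; 31/100+17/50→13/20; 7/20+13/20→1. L = 283/100 ≈ 2.8300.
Efficiency = H/L = 2.7479/2.8300 = 97.1%.

97.1%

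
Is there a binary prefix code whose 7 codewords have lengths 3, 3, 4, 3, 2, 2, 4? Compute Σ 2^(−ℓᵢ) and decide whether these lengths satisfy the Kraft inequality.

With common denominator 2^4 = 16: Σ 2^(−ℓᵢ) = 2/16 + 2/16 + 1/16 + 2/16 + 4/16 + 4/16 + 1/16 = 16/16 = 1.
Kraft's inequality requires Σ ≤ 1; here Σ = 1 ≤ 1, so such a prefix code exists.

1; yes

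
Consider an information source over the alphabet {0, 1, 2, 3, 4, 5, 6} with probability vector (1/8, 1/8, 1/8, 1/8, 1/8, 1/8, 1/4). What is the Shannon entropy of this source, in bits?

Each probability is a power of 1/2, so log₂(1/p) is an integer.
H = Σ p·log₂(1/p) = 1/8·3 + 1/8·3 + 1/8·3 + 1/8·3 + 1/8·3 + 1/8·3 + 1/4·2 = 2.75 bits.

2.75 bits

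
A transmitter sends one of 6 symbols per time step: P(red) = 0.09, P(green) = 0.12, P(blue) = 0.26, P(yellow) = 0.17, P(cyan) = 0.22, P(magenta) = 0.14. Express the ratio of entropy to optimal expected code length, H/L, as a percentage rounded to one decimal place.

99.1%

Entropy H = −Σ p log₂ p ≈ 2.4973 bits.
Huffman merges: 9/100+3/25→21/100; 7/50+17/100→31/100; 21/100+11/50→43/100; 13/50+31/100→57/100; 43/100+57/100→1. L = 63/25 ≈ 2.5200.
Efficiency = H/L = 2.4973/2.5200 = 99.1%.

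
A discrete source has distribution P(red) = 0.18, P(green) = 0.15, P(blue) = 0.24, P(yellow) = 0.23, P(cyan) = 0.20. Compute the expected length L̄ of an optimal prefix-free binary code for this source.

Repeatedly combine the two least-probable nodes; the expected code length is the sum of the merged weights.
merge 3/20 + 9/50 → 33/100
merge 1/5 + 23/100 → 43/100
merge 6/25 + 33/100 → 57/100
merge 43/100 + 57/100 → 1
L = 33/100 + 43/100 + 57/100 + 1 = 233/100 = 2.33 bits/symbol.

2.33 bits/symbol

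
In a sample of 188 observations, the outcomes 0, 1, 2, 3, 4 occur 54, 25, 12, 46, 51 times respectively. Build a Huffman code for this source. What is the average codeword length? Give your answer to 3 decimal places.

2.197 bits/symbol

Probabilities are the counts divided by 188.
Repeatedly combine the two least-probable nodes; the expected code length is the sum of the merged weights.
merge 3/47 + 25/188 → 37/188
merge 37/188 + 23/94 → 83/188
merge 51/188 + 27/94 → 105/188
merge 83/188 + 105/188 → 1
L = 37/188 + 83/188 + 105/188 + 1 = 413/188 ≈ 2.197 bits/symbol.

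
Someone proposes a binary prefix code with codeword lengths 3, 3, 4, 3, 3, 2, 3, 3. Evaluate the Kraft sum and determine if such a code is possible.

With common denominator 2^4 = 16: Σ 2^(−ℓᵢ) = 2/16 + 2/16 + 1/16 + 2/16 + 2/16 + 4/16 + 2/16 + 2/16 = 17/16 = 1.0625.
Kraft's inequality requires Σ ≤ 1; here Σ = 1.0625 > 1, so no such prefix code exists.

1.0625; no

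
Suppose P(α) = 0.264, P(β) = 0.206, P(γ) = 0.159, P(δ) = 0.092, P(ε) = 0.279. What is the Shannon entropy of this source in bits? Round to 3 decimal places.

H = −Σ pᵢ log₂ pᵢ.
−0.264·log₂(0.264) = 0.5072
−0.206·log₂(0.206) = 0.4695
−0.159·log₂(0.159) = 0.4218
−0.092·log₂(0.092) = 0.3167
−0.279·log₂(0.279) = 0.5138
Sum ≈ 2.2291 → 2.229 bits.

2.229 bits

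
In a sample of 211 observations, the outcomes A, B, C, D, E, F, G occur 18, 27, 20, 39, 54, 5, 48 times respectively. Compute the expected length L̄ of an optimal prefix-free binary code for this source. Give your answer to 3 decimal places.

2.626 bits/symbol

Probabilities are the counts divided by 211.
Repeatedly combine the two least-probable nodes; the expected code length is the sum of the merged weights.
merge 5/211 + 18/211 → 23/211
merge 20/211 + 23/211 → 43/211
merge 27/211 + 39/211 → 66/211
merge 43/211 + 48/211 → 91/211
merge 54/211 + 66/211 → 120/211
merge 91/211 + 120/211 → 1
L = 23/211 + 43/211 + 66/211 + 91/211 + 120/211 + 1 = 554/211 ≈ 2.626 bits/symbol.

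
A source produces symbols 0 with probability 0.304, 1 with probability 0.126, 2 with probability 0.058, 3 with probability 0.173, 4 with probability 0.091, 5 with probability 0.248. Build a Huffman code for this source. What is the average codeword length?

2.424 bits/symbol

Repeatedly combine the two least-probable nodes; the expected code length is the sum of the merged weights.
merge 29/500 + 91/1000 → 149/1000
merge 63/500 + 149/1000 → 11/40
merge 173/1000 + 31/125 → 421/1000
merge 11/40 + 38/125 → 579/1000
merge 421/1000 + 579/1000 → 1
L = 149/1000 + 11/40 + 421/1000 + 579/1000 + 1 = 303/125 = 2.424 bits/symbol.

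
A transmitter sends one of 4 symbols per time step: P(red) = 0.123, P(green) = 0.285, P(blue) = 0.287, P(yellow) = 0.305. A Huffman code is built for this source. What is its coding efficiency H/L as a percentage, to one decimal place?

96.4%

Entropy H = −Σ p log₂ p ≈ 1.9273 bits.
Huffman merges: 123/1000+57/200→51/125; 287/1000+61/200→74/125; 51/125+74/125→1. L = 2 ≈ 2.0000.
Efficiency = H/L = 1.9273/2.0000 = 96.4%.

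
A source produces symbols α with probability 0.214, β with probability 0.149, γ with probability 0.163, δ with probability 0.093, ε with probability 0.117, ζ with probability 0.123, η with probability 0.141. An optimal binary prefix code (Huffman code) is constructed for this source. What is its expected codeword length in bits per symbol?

2.786 bits/symbol

Repeatedly combine the two least-probable nodes; the expected code length is the sum of the merged weights.
merge 93/1000 + 117/1000 → 21/100
merge 123/1000 + 141/1000 → 33/125
merge 149/1000 + 163/1000 → 39/125
merge 21/100 + 107/500 → 53/125
merge 33/125 + 39/125 → 72/125
merge 53/125 + 72/125 → 1
L = 21/100 + 33/125 + 39/125 + 53/125 + 72/125 + 1 = 1393/500 = 2.786 bits/symbol.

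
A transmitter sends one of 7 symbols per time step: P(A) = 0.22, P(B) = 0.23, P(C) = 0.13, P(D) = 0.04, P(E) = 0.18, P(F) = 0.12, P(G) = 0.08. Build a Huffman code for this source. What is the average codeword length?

Repeatedly combine the two least-probable nodes; the expected code length is the sum of the merged weights.
merge 1/25 + 2/25 → 3/25
merge 3/25 + 3/25 → 6/25
merge 13/100 + 9/50 → 31/100
merge 11/50 + 23/100 → 9/20
merge 6/25 + 31/100 → 11/20
merge 9/20 + 11/20 → 1
L = 3/25 + 6/25 + 31/100 + 9/20 + 11/20 + 1 = 267/100 = 2.67 bits/symbol.

2.67 bits/symbol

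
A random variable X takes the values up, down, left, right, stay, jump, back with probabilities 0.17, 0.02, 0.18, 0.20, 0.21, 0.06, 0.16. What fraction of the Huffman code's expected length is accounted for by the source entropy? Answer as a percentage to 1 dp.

97.2%

Entropy H = −Σ p log₂ p ≈ 2.5965 bits.
Huffman merges: 1/50+3/50→2/25; 2/25+4/25→6/25; 17/100+9/50→7/20; 1/5+21/100→41/100; 6/25+7/20→59/100; 41/100+59/100→1. L = 267/100 ≈ 2.6700.
Efficiency = H/L = 2.5965/2.6700 = 97.2%.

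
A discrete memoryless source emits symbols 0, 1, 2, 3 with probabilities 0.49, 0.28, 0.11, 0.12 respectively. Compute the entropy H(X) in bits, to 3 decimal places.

H = −Σ pᵢ log₂ pᵢ.
−0.49·log₂(0.49) = 0.5043
−0.28·log₂(0.28) = 0.5142
−0.11·log₂(0.11) = 0.3503
−0.12·log₂(0.12) = 0.3671
Sum ≈ 1.7359 → 1.736 bits.

1.736 bits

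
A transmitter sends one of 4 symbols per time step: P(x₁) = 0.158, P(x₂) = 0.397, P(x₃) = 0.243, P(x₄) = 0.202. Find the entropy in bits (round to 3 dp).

H = −Σ pᵢ log₂ pᵢ.
−0.158·log₂(0.158) = 0.4206
−0.397·log₂(0.397) = 0.5291
−0.243·log₂(0.243) = 0.4960
−0.202·log₂(0.202) = 0.4661
Sum ≈ 1.9118 → 1.912 bits.

1.912 bits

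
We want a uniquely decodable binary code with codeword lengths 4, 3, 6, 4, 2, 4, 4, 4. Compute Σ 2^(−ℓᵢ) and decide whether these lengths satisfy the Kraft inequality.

0.703125; yes

With common denominator 2^6 = 64: Σ 2^(−ℓᵢ) = 4/64 + 8/64 + 1/64 + 4/64 + 16/64 + 4/64 + 4/64 + 4/64 = 45/64 = 0.703125.
Kraft's inequality requires Σ ≤ 1; here Σ = 0.703125 ≤ 1, so such a prefix code exists.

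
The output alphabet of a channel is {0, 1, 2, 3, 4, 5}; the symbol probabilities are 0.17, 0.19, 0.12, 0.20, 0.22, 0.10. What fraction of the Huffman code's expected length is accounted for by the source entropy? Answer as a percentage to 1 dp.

Entropy H = −Σ p log₂ p ≈ 2.5340 bits.
Huffman merges: 1/10+3/25→11/50; 17/100+19/100→9/25; 1/5+11/50→21/50; 11/50+9/25→29/50; 21/50+29/50→1. L = 129/50 ≈ 2.5800.
Efficiency = H/L = 2.5340/2.5800 = 98.2%.

98.2%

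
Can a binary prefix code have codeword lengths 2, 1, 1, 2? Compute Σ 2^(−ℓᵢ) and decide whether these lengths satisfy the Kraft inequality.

With common denominator 2^2 = 4: Σ 2^(−ℓᵢ) = 1/4 + 2/4 + 2/4 + 1/4 = 6/4 = 1.5.
Kraft's inequality requires Σ ≤ 1; here Σ = 1.5 > 1, so no such prefix code exists.

1.5; no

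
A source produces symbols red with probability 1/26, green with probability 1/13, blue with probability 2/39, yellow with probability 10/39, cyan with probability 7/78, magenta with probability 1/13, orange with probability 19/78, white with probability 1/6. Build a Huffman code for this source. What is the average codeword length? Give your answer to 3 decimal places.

2.744 bits/symbol

Repeatedly combine the two least-probable nodes; the expected code length is the sum of the merged weights.
merge 1/26 + 2/39 → 7/78
merge 1/13 + 1/13 → 2/13
merge 7/78 + 7/78 → 7/39
merge 2/13 + 1/6 → 25/78
merge 7/39 + 19/78 → 11/26
merge 10/39 + 25/78 → 15/26
merge 11/26 + 15/26 → 1
L = 7/78 + 2/13 + 7/39 + 25/78 + 11/26 + 15/26 + 1 = 107/39 ≈ 2.744 bits/symbol.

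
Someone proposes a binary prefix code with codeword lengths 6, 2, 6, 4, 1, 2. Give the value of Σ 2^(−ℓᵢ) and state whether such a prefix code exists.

1.09375; no

With common denominator 2^6 = 64: Σ 2^(−ℓᵢ) = 1/64 + 16/64 + 1/64 + 4/64 + 32/64 + 16/64 = 70/64 = 1.09375.
Kraft's inequality requires Σ ≤ 1; here Σ = 1.09375 > 1, so no such prefix code exists.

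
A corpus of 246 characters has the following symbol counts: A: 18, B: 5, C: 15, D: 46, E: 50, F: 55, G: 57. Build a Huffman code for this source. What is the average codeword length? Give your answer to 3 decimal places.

Probabilities are the counts divided by 246.
Repeatedly combine the two least-probable nodes; the expected code length is the sum of the merged weights.
merge 5/246 + 5/82 → 10/123
merge 3/41 + 10/123 → 19/123
merge 19/123 + 23/123 → 14/41
merge 25/123 + 55/246 → 35/82
merge 19/82 + 14/41 → 47/82
merge 35/82 + 47/82 → 1
L = 10/123 + 19/123 + 14/41 + 35/82 + 47/82 + 1 = 317/123 ≈ 2.577 bits/symbol.

2.577 bits/symbol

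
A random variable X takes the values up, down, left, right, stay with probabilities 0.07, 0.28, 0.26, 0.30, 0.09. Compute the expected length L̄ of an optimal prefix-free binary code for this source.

Repeatedly combine the two least-probable nodes; the expected code length is the sum of the merged weights.
merge 7/100 + 9/100 → 4/25
merge 4/25 + 13/50 → 21/50
merge 7/25 + 3/10 → 29/50
merge 21/50 + 29/50 → 1
L = 4/25 + 21/50 + 29/50 + 1 = 54/25 = 2.16 bits/symbol.

2.16 bits/symbol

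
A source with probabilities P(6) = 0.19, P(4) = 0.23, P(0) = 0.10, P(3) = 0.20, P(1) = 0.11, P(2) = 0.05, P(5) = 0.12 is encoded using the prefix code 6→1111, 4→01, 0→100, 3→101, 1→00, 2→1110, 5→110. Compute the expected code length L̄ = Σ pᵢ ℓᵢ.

L̄ = Σ pᵢ·ℓᵢ = 0.19·4 + 0.23·2 + 0.10·3 + 0.20·3 + 0.11·2 + 0.05·4 + 0.12·3 = 2.9 bits/symbol.

2.9 bits/symbol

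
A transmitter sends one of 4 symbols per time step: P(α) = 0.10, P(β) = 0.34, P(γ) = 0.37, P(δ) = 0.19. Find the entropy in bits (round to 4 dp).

H = −Σ pᵢ log₂ pᵢ.
−0.10·log₂(0.10) = 0.3322
−0.34·log₂(0.34) = 0.5292
−0.37·log₂(0.37) = 0.5307
−0.19·log₂(0.19) = 0.4552
Sum ≈ 1.8473 → 1.8473 bits.

1.8473 bits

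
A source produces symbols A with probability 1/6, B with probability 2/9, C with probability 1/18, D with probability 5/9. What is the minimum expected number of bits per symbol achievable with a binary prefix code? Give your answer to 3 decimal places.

Repeatedly combine the two least-probable nodes; the expected code length is the sum of the merged weights.
merge 1/18 + 1/6 → 2/9
merge 2/9 + 2/9 → 4/9
merge 4/9 + 5/9 → 1
L = 2/9 + 4/9 + 1 = 5/3 ≈ 1.667 bits/symbol.

1.667 bits/symbol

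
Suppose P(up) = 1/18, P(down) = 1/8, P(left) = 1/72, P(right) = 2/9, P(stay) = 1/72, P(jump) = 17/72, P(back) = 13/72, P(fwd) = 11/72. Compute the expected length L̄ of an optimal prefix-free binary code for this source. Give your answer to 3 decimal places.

2.653 bits/symbol

Repeatedly combine the two least-probable nodes; the expected code length is the sum of the merged weights.
merge 1/72 + 1/72 → 1/36
merge 1/36 + 1/18 → 1/12
merge 1/12 + 1/8 → 5/24
merge 11/72 + 13/72 → 1/3
merge 5/24 + 2/9 → 31/72
merge 17/72 + 1/3 → 41/72
merge 31/72 + 41/72 → 1
L = 1/36 + 1/12 + 5/24 + 1/3 + 31/72 + 41/72 + 1 = 191/72 ≈ 2.653 bits/symbol.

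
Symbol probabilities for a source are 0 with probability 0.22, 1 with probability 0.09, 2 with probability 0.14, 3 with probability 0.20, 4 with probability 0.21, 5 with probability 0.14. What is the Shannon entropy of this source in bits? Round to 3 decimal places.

H = −Σ pᵢ log₂ pᵢ.
−0.22·log₂(0.22) = 0.4806
−0.09·log₂(0.09) = 0.3127
−0.14·log₂(0.14) = 0.3971
−0.20·log₂(0.20) = 0.4644
−0.21·log₂(0.21) = 0.4728
−0.14·log₂(0.14) = 0.3971
Sum ≈ 2.5247 → 2.525 bits.

2.525 bits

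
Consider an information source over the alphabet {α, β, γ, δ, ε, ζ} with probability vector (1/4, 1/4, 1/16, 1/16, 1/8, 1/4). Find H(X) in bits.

2.375 bits

Each probability is a power of 1/2, so log₂(1/p) is an integer.
H = Σ p·log₂(1/p) = 1/4·2 + 1/4·2 + 1/16·4 + 1/16·4 + 1/8·3 + 1/4·2 = 2.375 bits.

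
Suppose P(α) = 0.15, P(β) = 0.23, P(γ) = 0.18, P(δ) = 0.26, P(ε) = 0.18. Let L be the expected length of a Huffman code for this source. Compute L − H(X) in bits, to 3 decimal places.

0.036 bits

Entropy H = −Σ p log₂ p ≈ 2.2941 bits.
Huffman merges: 3/20+9/50→33/100; 9/50+23/100→41/100; 13/50+33/100→59/100; 41/100+59/100→1. L = 233/100 ≈ 2.3300.
L − H = 2.3300 − 2.2941 = 0.036 bits.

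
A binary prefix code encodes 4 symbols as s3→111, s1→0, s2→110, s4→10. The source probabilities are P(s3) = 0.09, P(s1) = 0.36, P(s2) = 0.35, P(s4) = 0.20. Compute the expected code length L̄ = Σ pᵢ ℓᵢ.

2.08 bits/symbol

L̄ = Σ pᵢ·ℓᵢ = 0.09·3 + 0.36·1 + 0.35·3 + 0.20·2 = 2.08 bits/symbol.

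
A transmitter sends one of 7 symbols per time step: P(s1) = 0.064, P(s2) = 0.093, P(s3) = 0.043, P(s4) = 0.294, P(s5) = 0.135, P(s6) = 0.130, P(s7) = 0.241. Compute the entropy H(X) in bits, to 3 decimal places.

2.554 bits

H = −Σ pᵢ log₂ pᵢ.
−0.064·log₂(0.064) = 0.2538
−0.093·log₂(0.093) = 0.3187
−0.043·log₂(0.043) = 0.1952
−0.294·log₂(0.294) = 0.5192
−0.135·log₂(0.135) = 0.3900
−0.130·log₂(0.130) = 0.3826
−0.241·log₂(0.241) = 0.4947
Sum ≈ 2.5543 → 2.554 bits.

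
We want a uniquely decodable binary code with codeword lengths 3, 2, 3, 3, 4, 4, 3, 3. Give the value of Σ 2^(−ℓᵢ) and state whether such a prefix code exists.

With common denominator 2^4 = 16: Σ 2^(−ℓᵢ) = 2/16 + 4/16 + 2/16 + 2/16 + 1/16 + 1/16 + 2/16 + 2/16 = 16/16 = 1.
Kraft's inequality requires Σ ≤ 1; here Σ = 1 ≤ 1, so such a prefix code exists.

1; yes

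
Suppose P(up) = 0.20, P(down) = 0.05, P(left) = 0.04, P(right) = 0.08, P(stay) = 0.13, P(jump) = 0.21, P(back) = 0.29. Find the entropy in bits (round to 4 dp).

H = −Σ pᵢ log₂ pᵢ.
−0.20·log₂(0.20) = 0.4644
−0.05·log₂(0.05) = 0.2161
−0.04·log₂(0.04) = 0.1858
−0.08·log₂(0.08) = 0.2915
−0.13·log₂(0.13) = 0.3826
−0.21·log₂(0.21) = 0.4728
−0.29·log₂(0.29) = 0.5179
Sum ≈ 2.5311 → 2.5311 bits.

2.5311 bits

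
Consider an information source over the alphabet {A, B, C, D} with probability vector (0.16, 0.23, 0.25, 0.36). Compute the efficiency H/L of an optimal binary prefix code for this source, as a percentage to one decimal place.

97.1%

Entropy H = −Σ p log₂ p ≈ 1.9413 bits.
Huffman merges: 4/25+23/100→39/100; 1/4+9/25→61/100; 39/100+61/100→1. L = 2 ≈ 2.0000.
Efficiency = H/L = 1.9413/2.0000 = 97.1%.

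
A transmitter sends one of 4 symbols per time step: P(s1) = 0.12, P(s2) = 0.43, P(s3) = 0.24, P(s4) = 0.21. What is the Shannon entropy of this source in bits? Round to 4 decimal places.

1.8576 bits

H = −Σ pᵢ log₂ pᵢ.
−0.12·log₂(0.12) = 0.3671
−0.43·log₂(0.43) = 0.5236
−0.24·log₂(0.24) = 0.4941
−0.21·log₂(0.21) = 0.4728
Sum ≈ 1.8576 → 1.8576 bits.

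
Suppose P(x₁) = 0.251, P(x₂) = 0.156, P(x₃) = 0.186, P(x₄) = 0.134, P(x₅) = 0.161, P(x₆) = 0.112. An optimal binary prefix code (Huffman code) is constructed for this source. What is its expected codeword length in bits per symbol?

Repeatedly combine the two least-probable nodes; the expected code length is the sum of the merged weights.
merge 14/125 + 67/500 → 123/500
merge 39/250 + 161/1000 → 317/1000
merge 93/500 + 123/500 → 54/125
merge 251/1000 + 317/1000 → 71/125
merge 54/125 + 71/125 → 1
L = 123/500 + 317/1000 + 54/125 + 71/125 + 1 = 2563/1000 = 2.563 bits/symbol.

2.563 bits/symbol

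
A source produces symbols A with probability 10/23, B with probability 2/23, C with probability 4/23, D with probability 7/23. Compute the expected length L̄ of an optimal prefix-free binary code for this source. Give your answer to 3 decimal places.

1.826 bits/symbol

Repeatedly combine the two least-probable nodes; the expected code length is the sum of the merged weights.
merge 2/23 + 4/23 → 6/23
merge 6/23 + 7/23 → 13/23
merge 10/23 + 13/23 → 1
L = 6/23 + 13/23 + 1 = 42/23 ≈ 1.826 bits/symbol.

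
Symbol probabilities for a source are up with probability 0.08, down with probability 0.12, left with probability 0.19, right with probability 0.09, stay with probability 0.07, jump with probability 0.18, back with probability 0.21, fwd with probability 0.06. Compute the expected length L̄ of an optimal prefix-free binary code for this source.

Repeatedly combine the two least-probable nodes; the expected code length is the sum of the merged weights.
merge 3/50 + 7/100 → 13/100
merge 2/25 + 9/100 → 17/100
merge 3/25 + 13/100 → 1/4
merge 17/100 + 9/50 → 7/20
merge 19/100 + 21/100 → 2/5
merge 1/4 + 7/20 → 3/5
merge 2/5 + 3/5 → 1
L = 13/100 + 17/100 + 1/4 + 7/20 + 2/5 + 3/5 + 1 = 29/10 = 2.9 bits/symbol.

2.9 bits/symbol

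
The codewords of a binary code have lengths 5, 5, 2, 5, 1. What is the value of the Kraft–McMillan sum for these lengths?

0.84375

With common denominator 2^5 = 32: Σ 2^(−ℓᵢ) = 1/32 + 1/32 + 8/32 + 1/32 + 16/32 = 27/32 = 0.84375.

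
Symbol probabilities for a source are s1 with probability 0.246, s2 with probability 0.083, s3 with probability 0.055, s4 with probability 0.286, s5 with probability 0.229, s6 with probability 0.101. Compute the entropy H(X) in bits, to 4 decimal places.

H = −Σ pᵢ log₂ pᵢ.
−0.246·log₂(0.246) = 0.4977
−0.083·log₂(0.083) = 0.2980
−0.055·log₂(0.055) = 0.2301
−0.286·log₂(0.286) = 0.5165
−0.229·log₂(0.229) = 0.4870
−0.101·log₂(0.101) = 0.3341
Sum ≈ 2.3634 → 2.3634 bits.

2.3634 bits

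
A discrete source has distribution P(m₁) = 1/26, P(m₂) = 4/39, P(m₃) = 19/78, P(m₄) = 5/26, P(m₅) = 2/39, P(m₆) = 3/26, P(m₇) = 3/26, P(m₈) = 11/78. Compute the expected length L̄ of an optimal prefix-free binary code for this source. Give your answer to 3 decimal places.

2.846 bits/symbol

Repeatedly combine the two least-probable nodes; the expected code length is the sum of the merged weights.
merge 1/26 + 2/39 → 7/78
merge 7/78 + 4/39 → 5/26
merge 3/26 + 3/26 → 3/13
merge 11/78 + 5/26 → 1/3
merge 5/26 + 3/13 → 11/26
merge 19/78 + 1/3 → 15/26
merge 11/26 + 15/26 → 1
L = 7/78 + 5/26 + 3/13 + 1/3 + 11/26 + 15/26 + 1 = 37/13 ≈ 2.846 bits/symbol.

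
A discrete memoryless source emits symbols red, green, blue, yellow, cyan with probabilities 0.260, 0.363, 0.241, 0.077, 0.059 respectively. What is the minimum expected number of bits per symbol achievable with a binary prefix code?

Repeatedly combine the two least-probable nodes; the expected code length is the sum of the merged weights.
merge 59/1000 + 77/1000 → 17/125
merge 17/125 + 241/1000 → 377/1000
merge 13/50 + 363/1000 → 623/1000
merge 377/1000 + 623/1000 → 1
L = 17/125 + 377/1000 + 623/1000 + 1 = 267/125 = 2.136 bits/symbol.

2.136 bits/symbol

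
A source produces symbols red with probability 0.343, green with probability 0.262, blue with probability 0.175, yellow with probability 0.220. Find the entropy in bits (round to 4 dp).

H = −Σ pᵢ log₂ pᵢ.
−0.343·log₂(0.343) = 0.5295
−0.262·log₂(0.262) = 0.5063
−0.175·log₂(0.175) = 0.4401
−0.220·log₂(0.220) = 0.4806
Sum ≈ 1.9564 → 1.9564 bits.

1.9564 bits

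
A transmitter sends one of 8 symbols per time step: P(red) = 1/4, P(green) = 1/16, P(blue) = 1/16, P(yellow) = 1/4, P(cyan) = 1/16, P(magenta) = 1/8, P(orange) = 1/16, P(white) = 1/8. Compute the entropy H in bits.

2.75 bits

Each probability is a power of 1/2, so log₂(1/p) is an integer.
H = Σ p·log₂(1/p) = 1/4·2 + 1/16·4 + 1/16·4 + 1/4·2 + 1/16·4 + 1/8·3 + 1/16·4 + 1/8·3 = 2.75 bits.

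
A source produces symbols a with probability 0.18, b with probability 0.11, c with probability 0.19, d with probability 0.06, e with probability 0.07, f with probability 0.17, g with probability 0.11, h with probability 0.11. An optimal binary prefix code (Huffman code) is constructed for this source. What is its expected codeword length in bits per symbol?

2.94 bits/symbol

Repeatedly combine the two least-probable nodes; the expected code length is the sum of the merged weights.
merge 3/50 + 7/100 → 13/100
merge 11/100 + 11/100 → 11/50
merge 11/100 + 13/100 → 6/25
merge 17/100 + 9/50 → 7/20
merge 19/100 + 11/50 → 41/100
merge 6/25 + 7/20 → 59/100
merge 41/100 + 59/100 → 1
L = 13/100 + 11/50 + 6/25 + 7/20 + 41/100 + 59/100 + 1 = 147/50 = 2.94 bits/symbol.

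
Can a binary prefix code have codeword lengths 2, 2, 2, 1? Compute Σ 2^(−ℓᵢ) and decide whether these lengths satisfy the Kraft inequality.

With common denominator 2^2 = 4: Σ 2^(−ℓᵢ) = 1/4 + 1/4 + 1/4 + 2/4 = 5/4 = 1.25.
Kraft's inequality requires Σ ≤ 1; here Σ = 1.25 > 1, so no such prefix code exists.

1.25; no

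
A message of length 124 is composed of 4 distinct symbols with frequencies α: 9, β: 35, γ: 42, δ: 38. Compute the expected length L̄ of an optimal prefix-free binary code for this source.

2 bits/symbol

Probabilities are the counts divided by 124.
Repeatedly combine the two least-probable nodes; the expected code length is the sum of the merged weights.
merge 9/124 + 35/124 → 11/31
merge 19/62 + 21/62 → 20/31
merge 11/31 + 20/31 → 1
L = 11/31 + 20/31 + 1 = 2 bits/symbol.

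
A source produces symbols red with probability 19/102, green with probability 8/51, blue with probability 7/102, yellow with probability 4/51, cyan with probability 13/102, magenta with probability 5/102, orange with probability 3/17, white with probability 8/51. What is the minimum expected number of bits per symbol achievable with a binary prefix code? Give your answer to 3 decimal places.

2.931 bits/symbol

Repeatedly combine the two least-probable nodes; the expected code length is the sum of the merged weights.
merge 5/102 + 7/102 → 2/17
merge 4/51 + 2/17 → 10/51
merge 13/102 + 8/51 → 29/102
merge 8/51 + 3/17 → 1/3
merge 19/102 + 10/51 → 13/34
merge 29/102 + 1/3 → 21/34
merge 13/34 + 21/34 → 1
L = 2/17 + 10/51 + 29/102 + 1/3 + 13/34 + 21/34 + 1 = 299/102 ≈ 2.931 bits/symbol.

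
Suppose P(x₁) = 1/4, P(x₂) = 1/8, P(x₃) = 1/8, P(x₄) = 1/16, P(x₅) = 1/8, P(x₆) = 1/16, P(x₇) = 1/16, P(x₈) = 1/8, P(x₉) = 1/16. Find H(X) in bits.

3 bits

Each probability is a power of 1/2, so log₂(1/p) is an integer.
H = Σ p·log₂(1/p) = 1/4·2 + 1/8·3 + 1/8·3 + 1/16·4 + 1/8·3 + 1/16·4 + 1/16·4 + 1/8·3 + 1/16·4 = 3 bits.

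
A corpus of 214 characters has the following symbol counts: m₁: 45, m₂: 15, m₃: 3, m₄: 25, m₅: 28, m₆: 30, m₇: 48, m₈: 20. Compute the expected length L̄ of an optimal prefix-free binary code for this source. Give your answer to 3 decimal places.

Probabilities are the counts divided by 214.
Repeatedly combine the two least-probable nodes; the expected code length is the sum of the merged weights.
merge 3/214 + 15/214 → 9/107
merge 9/107 + 10/107 → 19/107
merge 25/214 + 14/107 → 53/214
merge 15/107 + 19/107 → 34/107
merge 45/214 + 24/107 → 93/214
merge 53/214 + 34/107 → 121/214
merge 93/214 + 121/214 → 1
L = 9/107 + 19/107 + 53/214 + 34/107 + 93/214 + 121/214 + 1 = 605/214 ≈ 2.827 bits/symbol.

2.827 bits/symbol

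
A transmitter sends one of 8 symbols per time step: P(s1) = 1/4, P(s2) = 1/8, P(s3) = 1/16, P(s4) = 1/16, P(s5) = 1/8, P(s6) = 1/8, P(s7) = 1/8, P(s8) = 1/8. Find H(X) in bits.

Each probability is a power of 1/2, so log₂(1/p) is an integer.
H = Σ p·log₂(1/p) = 1/4·2 + 1/8·3 + 1/16·4 + 1/16·4 + 1/8·3 + 1/8·3 + 1/8·3 + 1/8·3 = 2.875 bits.

2.875 bits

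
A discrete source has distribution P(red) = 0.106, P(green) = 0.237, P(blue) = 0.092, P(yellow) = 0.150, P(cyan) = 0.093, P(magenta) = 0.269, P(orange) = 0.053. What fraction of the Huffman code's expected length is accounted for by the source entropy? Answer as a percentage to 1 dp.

Entropy H = −Σ p log₂ p ≈ 2.6156 bits.
Huffman merges: 53/1000+23/250→29/200; 93/1000+53/500→199/1000; 29/200+3/20→59/200; 199/1000+237/1000→109/250; 269/1000+59/200→141/250; 109/250+141/250→1. L = 2639/1000 ≈ 2.6390.
Efficiency = H/L = 2.6156/2.6390 = 99.1%.

99.1%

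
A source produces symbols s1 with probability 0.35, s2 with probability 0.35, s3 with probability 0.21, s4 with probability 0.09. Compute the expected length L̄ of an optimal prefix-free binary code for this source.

1.95 bits/symbol

Repeatedly combine the two least-probable nodes; the expected code length is the sum of the merged weights.
merge 9/100 + 21/100 → 3/10
merge 3/10 + 7/20 → 13/20
merge 7/20 + 13/20 → 1
L = 3/10 + 13/20 + 1 = 39/20 = 1.95 bits/symbol.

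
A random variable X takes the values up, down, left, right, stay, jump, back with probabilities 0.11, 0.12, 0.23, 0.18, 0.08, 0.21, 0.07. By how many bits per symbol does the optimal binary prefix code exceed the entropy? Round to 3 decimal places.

0.027 bits

Entropy H = −Σ p log₂ p ≈ 2.6832 bits.
Huffman merges: 7/100+2/25→3/20; 11/100+3/25→23/100; 3/20+9/50→33/100; 21/100+23/100→11/25; 23/100+33/100→14/25; 11/25+14/25→1. L = 271/100 ≈ 2.7100.
L − H = 2.7100 − 2.6832 = 0.027 bits.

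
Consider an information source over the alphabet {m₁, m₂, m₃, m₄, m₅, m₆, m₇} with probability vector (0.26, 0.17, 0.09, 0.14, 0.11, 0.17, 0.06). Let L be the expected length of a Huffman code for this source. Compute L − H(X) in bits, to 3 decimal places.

Entropy H = −Σ p log₂ p ≈ 2.6780 bits.
Huffman merges: 3/50+9/100→3/20; 11/100+7/50→1/4; 3/20+17/100→8/25; 17/100+1/4→21/50; 13/50+8/25→29/50; 21/50+29/50→1. L = 68/25 ≈ 2.7200.
L − H = 2.7200 − 2.6780 = 0.042 bits.

0.042 bits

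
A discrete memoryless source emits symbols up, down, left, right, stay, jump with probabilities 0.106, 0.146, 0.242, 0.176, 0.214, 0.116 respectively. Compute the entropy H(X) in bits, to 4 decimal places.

2.5215 bits

H = −Σ pᵢ log₂ pᵢ.
−0.106·log₂(0.106) = 0.3432
−0.146·log₂(0.146) = 0.4053
−0.242·log₂(0.242) = 0.4954
−0.176·log₂(0.176) = 0.4411
−0.214·log₂(0.214) = 0.4760
−0.116·log₂(0.116) = 0.3605
Sum ≈ 2.5215 → 2.5215 bits.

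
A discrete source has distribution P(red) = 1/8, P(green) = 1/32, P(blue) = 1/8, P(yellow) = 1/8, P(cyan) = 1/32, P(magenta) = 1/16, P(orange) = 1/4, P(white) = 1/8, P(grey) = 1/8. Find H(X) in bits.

Each probability is a power of 1/2, so log₂(1/p) is an integer.
H = Σ p·log₂(1/p) = 1/8·3 + 1/32·5 + 1/8·3 + 1/8·3 + 1/32·5 + 1/16·4 + 1/4·2 + 1/8·3 + 1/8·3 = 2.9375 bits.

2.9375 bits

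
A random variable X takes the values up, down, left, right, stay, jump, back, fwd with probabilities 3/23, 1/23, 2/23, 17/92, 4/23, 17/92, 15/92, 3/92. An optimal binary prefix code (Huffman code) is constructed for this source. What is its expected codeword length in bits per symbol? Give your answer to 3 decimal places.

Repeatedly combine the two least-probable nodes; the expected code length is the sum of the merged weights.
merge 3/92 + 1/23 → 7/92
merge 7/92 + 2/23 → 15/92
merge 3/23 + 15/92 → 27/92
merge 15/92 + 4/23 → 31/92
merge 17/92 + 17/92 → 17/46
merge 27/92 + 31/92 → 29/46
merge 17/46 + 29/46 → 1
L = 7/92 + 15/92 + 27/92 + 31/92 + 17/46 + 29/46 + 1 = 66/23 ≈ 2.870 bits/symbol.

2.870 bits/symbol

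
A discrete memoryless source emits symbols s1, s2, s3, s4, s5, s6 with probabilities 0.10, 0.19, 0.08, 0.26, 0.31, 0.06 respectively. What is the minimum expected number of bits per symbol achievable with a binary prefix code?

2.38 bits/symbol

Repeatedly combine the two least-probable nodes; the expected code length is the sum of the merged weights.
merge 3/50 + 2/25 → 7/50
merge 1/10 + 7/50 → 6/25
merge 19/100 + 6/25 → 43/100
merge 13/50 + 31/100 → 57/100
merge 43/100 + 57/100 → 1
L = 7/50 + 6/25 + 43/100 + 57/100 + 1 = 119/50 = 2.38 bits/symbol.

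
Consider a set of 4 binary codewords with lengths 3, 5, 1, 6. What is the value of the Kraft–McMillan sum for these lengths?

0.671875

With common denominator 2^6 = 64: Σ 2^(−ℓᵢ) = 8/64 + 2/64 + 32/64 + 1/64 = 43/64 = 0.671875.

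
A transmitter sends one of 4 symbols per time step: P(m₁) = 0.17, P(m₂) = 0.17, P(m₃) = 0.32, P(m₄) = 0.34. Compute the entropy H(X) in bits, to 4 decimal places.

H = −Σ pᵢ log₂ pᵢ.
−0.17·log₂(0.17) = 0.4346
−0.17·log₂(0.17) = 0.4346
−0.32·log₂(0.32) = 0.5260
−0.34·log₂(0.34) = 0.5292
Sum ≈ 1.9244 → 1.9244 bits.

1.9244 bits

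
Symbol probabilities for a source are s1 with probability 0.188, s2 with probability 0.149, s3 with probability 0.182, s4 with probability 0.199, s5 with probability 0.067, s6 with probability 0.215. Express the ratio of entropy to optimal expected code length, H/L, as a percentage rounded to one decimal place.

Entropy H = −Σ p log₂ p ≈ 2.5115 bits.
Huffman merges: 67/1000+149/1000→27/125; 91/500+47/250→37/100; 199/1000+43/200→207/500; 27/125+37/100→293/500; 207/500+293/500→1. L = 1293/500 ≈ 2.5860.
Efficiency = H/L = 2.5115/2.5860 = 97.1%.

97.1%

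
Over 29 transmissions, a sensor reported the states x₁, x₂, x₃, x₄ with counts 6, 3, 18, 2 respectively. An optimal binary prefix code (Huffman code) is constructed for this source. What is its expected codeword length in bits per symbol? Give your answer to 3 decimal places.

1.552 bits/symbol

Probabilities are the counts divided by 29.
Repeatedly combine the two least-probable nodes; the expected code length is the sum of the merged weights.
merge 2/29 + 3/29 → 5/29
merge 5/29 + 6/29 → 11/29
merge 11/29 + 18/29 → 1
L = 5/29 + 11/29 + 1 = 45/29 ≈ 1.552 bits/symbol.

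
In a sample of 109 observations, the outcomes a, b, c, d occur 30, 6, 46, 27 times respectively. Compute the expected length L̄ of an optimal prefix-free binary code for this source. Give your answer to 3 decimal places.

Probabilities are the counts divided by 109.
Repeatedly combine the two least-probable nodes; the expected code length is the sum of the merged weights.
merge 6/109 + 27/109 → 33/109
merge 30/109 + 33/109 → 63/109
merge 46/109 + 63/109 → 1
L = 33/109 + 63/109 + 1 = 205/109 ≈ 1.881 bits/symbol.

1.881 bits/symbol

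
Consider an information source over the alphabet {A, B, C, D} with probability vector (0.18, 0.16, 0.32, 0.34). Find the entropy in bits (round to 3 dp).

1.924 bits

H = −Σ pᵢ log₂ pᵢ.
−0.18·log₂(0.18) = 0.4453
−0.16·log₂(0.16) = 0.4230
−0.32·log₂(0.32) = 0.5260
−0.34·log₂(0.34) = 0.5292
Sum ≈ 1.9235 → 1.924 bits.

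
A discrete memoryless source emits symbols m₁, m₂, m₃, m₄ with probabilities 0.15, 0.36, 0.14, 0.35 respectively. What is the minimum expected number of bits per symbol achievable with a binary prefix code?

Repeatedly combine the two least-probable nodes; the expected code length is the sum of the merged weights.
merge 7/50 + 3/20 → 29/100
merge 29/100 + 7/20 → 16/25
merge 9/25 + 16/25 → 1
L = 29/100 + 16/25 + 1 = 193/100 = 1.93 bits/symbol.

1.93 bits/symbol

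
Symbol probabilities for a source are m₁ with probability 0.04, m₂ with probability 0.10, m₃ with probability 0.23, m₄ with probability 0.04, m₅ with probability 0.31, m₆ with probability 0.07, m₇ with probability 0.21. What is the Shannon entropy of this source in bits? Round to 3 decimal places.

2.457 bits

H = −Σ pᵢ log₂ pᵢ.
−0.04·log₂(0.04) = 0.1858
−0.10·log₂(0.10) = 0.3322
−0.23·log₂(0.23) = 0.4877
−0.04·log₂(0.04) = 0.1858
−0.31·log₂(0.31) = 0.5238
−0.07·log₂(0.07) = 0.2686
−0.21·log₂(0.21) = 0.4728
Sum ≈ 2.4565 → 2.457 bits.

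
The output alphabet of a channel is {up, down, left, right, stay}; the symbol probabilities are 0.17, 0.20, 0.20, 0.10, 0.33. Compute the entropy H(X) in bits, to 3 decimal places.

H = −Σ pᵢ log₂ pᵢ.
−0.17·log₂(0.17) = 0.4346
−0.20·log₂(0.20) = 0.4644
−0.20·log₂(0.20) = 0.4644
−0.10·log₂(0.10) = 0.3322
−0.33·log₂(0.33) = 0.5278
Sum ≈ 2.2234 → 2.223 bits.

2.223 bits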